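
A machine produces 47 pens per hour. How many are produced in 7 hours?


Production rate: 47 pens per hour
Time: 7 hours
Total: 47 x 7 = 329 pens

329 pens


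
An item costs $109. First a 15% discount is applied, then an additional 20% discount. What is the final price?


First discount:
15% of $109 = $16.35
Price after first discount:
$109 - $16.35 = $92.65
Second discount:
20% of $92.65 = $18.53
Final price:
$92.65 - $18.53 = $74.12

$74.12


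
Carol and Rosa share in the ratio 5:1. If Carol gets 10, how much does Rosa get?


Find the multiplier:
10 / 5 = 2
Apply to Rosa's share:
1 x 2 = 2

2


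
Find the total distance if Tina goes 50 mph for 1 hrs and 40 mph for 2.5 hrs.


Leg 1 distance:
50 x 1 = 50 miles
Leg 2 distance:
40 x 2.5 = 100 miles
Total distance:
50 + 100 = 150 miles

150 miles


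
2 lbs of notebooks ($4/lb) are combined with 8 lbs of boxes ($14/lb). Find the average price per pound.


Cost of notebooks:
2 x $4 = $8
Cost of boxes:
8 x $14 = $112
Total cost: $8 + $112 = $120
Total weight: 10 lbs
Average: $120 / 10 = $12/lb

$12/lb


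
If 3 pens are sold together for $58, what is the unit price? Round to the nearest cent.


Total cost: $58
Number of items: 3
Unit price: $58 / 3 = $19.3333... ≈ $19.33

$19.33


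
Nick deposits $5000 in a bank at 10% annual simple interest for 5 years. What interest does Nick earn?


Use the formula I = P x R x T / 100
P x R x T = 5000 x 10 x 5 = 250000
I = 250000 / 100 = $2500

$2500


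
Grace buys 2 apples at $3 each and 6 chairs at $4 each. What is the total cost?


Cost of apples:
2 x $3 = $6
Cost of chairs:
6 x $4 = $24
Add both:
$6 + $24 = $30

$30


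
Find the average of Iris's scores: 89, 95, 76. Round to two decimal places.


Add the scores:
89 + 95 + 76 = 260
Divide by the number of tests:
260 / 3 = 86.6666... ≈ 86.67

86.67


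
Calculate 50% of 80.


Convert percentage to decimal:
50% = 0.5
Multiply:
80 x 0.5 = 40

40


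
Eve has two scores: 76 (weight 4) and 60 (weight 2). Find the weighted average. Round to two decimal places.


Weighted sum:
4 x 76 + 2 x 60 = 424
Total weight:
4 + 2 = 6
Weighted average:
424 / 6 = 70.6666... ≈ 70.67

70.67


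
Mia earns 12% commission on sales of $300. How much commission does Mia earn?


Convert rate to decimal:
12% = 0.12
Multiply by sales:
$300 x 0.12 = $36

$36


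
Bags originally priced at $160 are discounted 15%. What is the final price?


Calculate the discount amount:
15% of $160 = $24
Subtract from original:
$160 - $24 = $136

$136


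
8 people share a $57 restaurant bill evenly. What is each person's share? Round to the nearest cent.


Total bill: $57
Number of people: 8
Each pays: $57 / 8 = $7.125 ≈ $7.13

$7.13


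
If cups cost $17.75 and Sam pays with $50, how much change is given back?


Start with the amount paid:
$50
Subtract the price:
$50 - $17.75 = $32.25

$32.25


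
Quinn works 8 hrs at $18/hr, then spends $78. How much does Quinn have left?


Calculate earnings:
8 x $18 = $144
Subtract spending:
$144 - $78 = $66

$66


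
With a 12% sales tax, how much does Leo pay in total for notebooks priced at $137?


Calculate the tax:
12% of $137 = $16.44
Add tax to price:
$137 + $16.44 = $153.44

$153.44


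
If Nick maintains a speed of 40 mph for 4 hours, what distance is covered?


Use the formula: distance = speed x time
Speed = 40 mph, Time = 4 hours
40 x 4 = 160 miles

160 miles


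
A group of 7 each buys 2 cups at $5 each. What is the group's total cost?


Cost per person:
2 x $5 = $10
Group total:
7 x $10 = $70

$70


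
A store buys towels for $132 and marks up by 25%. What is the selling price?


Calculate the markup amount:
25% of $132 = $33
Add to cost:
$132 + $33 = $165

$165


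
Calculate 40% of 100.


Convert percentage to decimal:
40% = 0.4
Multiply:
100 x 0.4 = 40

40


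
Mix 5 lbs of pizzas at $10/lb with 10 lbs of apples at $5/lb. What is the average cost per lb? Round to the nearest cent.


Cost of pizzas:
5 x $10 = $50
Cost of apples:
10 x $5 = $50
Total cost: $50 + $50 = $100
Total weight: 15 lbs
Average: $100 / 15 = $6.6666... ≈ $6.67/lb

$6.67/lb


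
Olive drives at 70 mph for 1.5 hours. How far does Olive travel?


Use the formula: distance = speed x time
Speed = 70 mph, Time = 1.5 hours
70 x 1.5 = 105 miles

105 miles


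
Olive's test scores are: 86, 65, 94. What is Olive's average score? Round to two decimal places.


Add the scores:
86 + 65 + 94 = 245
Divide by the number of tests:
245 / 3 = 81.6666... ≈ 81.67

81.67


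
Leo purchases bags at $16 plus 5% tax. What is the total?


Calculate the tax:
5% of $16 = $0.80
Add tax to price:
$16 + $0.80 = $16.80

$16.80


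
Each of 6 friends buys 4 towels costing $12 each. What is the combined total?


Cost per person:
4 x $12 = $48
Group total:
6 x $48 = $288

$288


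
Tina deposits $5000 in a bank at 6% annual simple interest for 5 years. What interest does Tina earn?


Use the formula I = P x R x T / 100
P x R x T = 5000 x 6 x 5 = 150000
I = 150000 / 100 = $1500

$1500


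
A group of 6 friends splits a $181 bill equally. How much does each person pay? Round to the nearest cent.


Total bill: $181
Number of people: 6
Each pays: $181 / 6 = $30.1666... ≈ $30.17

$30.17


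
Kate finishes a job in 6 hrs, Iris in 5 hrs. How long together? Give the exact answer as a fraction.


Kate's rate: 1/6 of the job per hour
Iris's rate: 1/5 of the job per hour
Combined rate: 1/6 + 1/5 = 11/30 per hour
Time = 1 / (11/30) = 30/11 hours (≈ 2.73 hours)

30/11 hours


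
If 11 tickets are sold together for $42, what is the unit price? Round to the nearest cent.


Total cost: $42
Number of items: 11
Unit price: $42 / 11 = $3.8181... ≈ $3.82

$3.82


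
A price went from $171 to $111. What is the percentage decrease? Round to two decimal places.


Find the absolute change:
|111 - 171| = 60
Divide by original and multiply by 100:
60 / 171 x 100 = 35.0877...% ≈ 35.09%

35.09%


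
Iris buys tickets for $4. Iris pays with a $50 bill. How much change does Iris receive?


Start with the amount paid:
$50
Subtract the price:
$50 - $4 = $46

$46


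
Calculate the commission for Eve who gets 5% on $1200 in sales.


Convert rate to decimal:
5% = 0.05
Multiply by sales:
$1200 x 0.05 = $60

$60


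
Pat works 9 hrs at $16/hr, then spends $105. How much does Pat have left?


Calculate earnings:
9 x $16 = $144
Subtract spending:
$144 - $105 = $39

$39


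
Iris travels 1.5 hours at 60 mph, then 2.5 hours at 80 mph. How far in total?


Leg 1 distance:
60 x 1.5 = 90 miles
Leg 2 distance:
80 x 2.5 = 200 miles
Total distance:
90 + 200 = 290 miles

290 miles


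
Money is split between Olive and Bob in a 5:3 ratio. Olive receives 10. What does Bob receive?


Find the multiplier:
10 / 5 = 2
Apply to Bob's share:
3 x 2 = 6

6


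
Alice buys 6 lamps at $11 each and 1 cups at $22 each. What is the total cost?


Cost of lamps:
6 x $11 = $66
Cost of cups:
1 x $22 = $22
Add both:
$66 + $22 = $88

$88


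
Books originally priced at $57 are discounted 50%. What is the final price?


Calculate the discount amount:
50% of $57 = $28.50
Subtract from original:
$57 - $28.50 = $28.50

$28.50


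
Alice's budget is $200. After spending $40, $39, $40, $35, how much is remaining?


Add up expenses:
$40 + $39 + $40 + $35 = $154
Subtract from budget:
$200 - $154 = $46

$46


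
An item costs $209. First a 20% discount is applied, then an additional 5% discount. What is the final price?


First discount:
20% of $209 = $41.80
Price after first discount:
$209 - $41.80 = $167.20
Second discount:
5% of $167.20 = $8.36
Final price:
$167.20 - $8.36 = $158.84

$158.84


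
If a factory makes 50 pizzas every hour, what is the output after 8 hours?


Production rate: 50 pizzas per hour
Time: 8 hours
Total: 50 x 8 = 400 pizzas

400 pizzas


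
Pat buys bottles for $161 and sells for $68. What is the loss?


Selling price = $68
Cost price = $161
Loss = cost price - selling price:
Loss = $161 - $68 = $93

$93


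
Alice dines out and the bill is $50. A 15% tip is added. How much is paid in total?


Calculate the tip:
15% of $50 = $7.50
Add tip to meal cost:
$50 + $7.50 = $57.50

$57.50


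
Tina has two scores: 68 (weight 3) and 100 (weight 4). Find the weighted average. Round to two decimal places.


Weighted sum:
3 x 68 + 4 x 100 = 604
Total weight:
3 + 4 = 7
Weighted average:
604 / 7 = 86.2857... ≈ 86.29

86.29


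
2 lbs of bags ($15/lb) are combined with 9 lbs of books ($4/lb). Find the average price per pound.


Cost of bags:
2 x $15 = $30
Cost of books:
9 x $4 = $36
Total cost: $30 + $36 = $66
Total weight: 11 lbs
Average: $66 / 11 = $6/lb

$6/lb


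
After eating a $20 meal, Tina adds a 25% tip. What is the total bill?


Calculate the tip:
25% of $20 = $5
Add tip to meal cost:
$20 + $5 = $25

$25


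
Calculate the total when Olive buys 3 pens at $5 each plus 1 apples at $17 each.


Cost of pens:
3 x $5 = $15
Cost of apples:
1 x $17 = $17
Add both:
$15 + $17 = $32

$32


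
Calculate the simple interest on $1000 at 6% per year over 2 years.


Use the formula I = P x R x T / 100
P x R x T = 1000 x 6 x 2 = 12000
I = 12000 / 100 = $120

$120


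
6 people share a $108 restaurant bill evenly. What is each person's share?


Total bill: $108
Number of people: 6
Each pays: $108 / 6 = $18

$18


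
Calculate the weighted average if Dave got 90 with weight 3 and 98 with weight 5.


Weighted sum:
3 x 90 + 5 x 98 = 760
Total weight:
3 + 5 = 8
Weighted average:
760 / 8 = 95

95


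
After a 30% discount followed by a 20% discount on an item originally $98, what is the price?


First discount:
30% of $98 = $29.40
Price after first discount:
$98 - $29.40 = $68.60
Second discount:
20% of $68.60 = $13.72
Final price:
$68.60 - $13.72 = $54.88

$54.88


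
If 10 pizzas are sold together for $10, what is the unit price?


Total cost: $10
Number of items: 10
Unit price: $10 / 10 = $1

$1


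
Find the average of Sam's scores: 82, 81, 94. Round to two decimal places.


Add the scores:
82 + 81 + 94 = 257
Divide by the number of tests:
257 / 3 = 85.6666... ≈ 85.67

85.67


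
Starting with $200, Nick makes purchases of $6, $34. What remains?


Add up expenses:
$6 + $34 = $40
Subtract from budget:
$200 - $40 = $160

$160


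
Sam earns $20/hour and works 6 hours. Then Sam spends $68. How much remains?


Calculate earnings:
6 x $20 = $120
Subtract spending:
$120 - $68 = $52

$52


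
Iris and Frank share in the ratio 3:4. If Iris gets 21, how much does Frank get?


Find the multiplier:
21 / 3 = 7
Apply to Frank's share:
4 x 7 = 28

28


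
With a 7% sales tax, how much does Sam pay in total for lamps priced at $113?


Calculate the tax:
7% of $113 = $7.91
Add tax to price:
$113 + $7.91 = $120.91

$120.91


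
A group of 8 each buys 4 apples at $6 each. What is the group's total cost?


Cost per person:
4 x $6 = $24
Group total:
8 x $24 = $192

$192


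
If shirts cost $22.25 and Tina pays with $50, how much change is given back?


Start with the amount paid:
$50
Subtract the price:
$50 - $22.25 = $27.75

$27.75


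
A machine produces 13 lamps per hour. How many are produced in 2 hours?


Production rate: 13 lamps per hour
Time: 2 hours
Total: 13 x 2 = 26 lamps

26 lamps


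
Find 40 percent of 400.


Convert percentage to decimal:
40% = 0.4
Multiply:
400 x 0.4 = 160

160


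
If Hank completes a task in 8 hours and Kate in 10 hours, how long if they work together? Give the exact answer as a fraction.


Hank's rate: 1/8 of the job per hour
Kate's rate: 1/10 of the job per hour
Combined rate: 1/8 + 1/10 = 9/40 per hour
Time = 1 / (9/40) = 40/9 hours (≈ 4.44 hours)

40/9 hours


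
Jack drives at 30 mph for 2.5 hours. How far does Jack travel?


Use the formula: distance = speed x time
Speed = 30 mph, Time = 2.5 hours
30 x 2.5 = 75 miles

75 miles


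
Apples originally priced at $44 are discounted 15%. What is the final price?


Calculate the discount amount:
15% of $44 = $6.60
Subtract from original:
$44 - $6.60 = $37.40

$37.40


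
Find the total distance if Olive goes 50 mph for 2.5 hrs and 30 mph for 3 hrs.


Leg 1 distance:
50 x 2.5 = 125 miles
Leg 2 distance:
30 x 3 = 90 miles
Total distance:
125 + 90 = 215 miles

215 miles


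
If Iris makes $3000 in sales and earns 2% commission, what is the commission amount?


Convert rate to decimal:
2% = 0.02
Multiply by sales:
$3000 x 0.02 = $60

$60


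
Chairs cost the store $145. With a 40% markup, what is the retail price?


Calculate the markup amount:
40% of $145 = $58
Add to cost:
$145 + $58 = $203

$203


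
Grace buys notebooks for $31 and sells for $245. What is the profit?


Selling price = $245
Cost price = $31
Profit = selling price - cost price:
Profit = $245 - $31 = $214

$214


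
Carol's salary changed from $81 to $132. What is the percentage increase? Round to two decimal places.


Find the absolute change:
|132 - 81| = 51
Divide by original and multiply by 100:
51 / 81 x 100 = 62.9629...% ≈ 62.96%

62.96%


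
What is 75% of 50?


Convert percentage to decimal:
75% = 0.75
Multiply:
50 x 0.75 = 37.5

37.5


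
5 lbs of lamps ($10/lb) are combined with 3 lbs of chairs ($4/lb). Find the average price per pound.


Cost of lamps:
5 x $10 = $50
Cost of chairs:
3 x $4 = $12
Total cost: $50 + $12 = $62
Total weight: 8 lbs
Average: $62 / 8 = $7.75/lb

$7.75/lb


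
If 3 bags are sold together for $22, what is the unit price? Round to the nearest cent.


Total cost: $22
Number of items: 3
Unit price: $22 / 3 = $7.3333... ≈ $7.33

$7.33


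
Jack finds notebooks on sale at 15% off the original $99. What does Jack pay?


Calculate the discount amount:
15% of $99 = $14.85
Subtract from original:
$99 - $14.85 = $84.15

$84.15


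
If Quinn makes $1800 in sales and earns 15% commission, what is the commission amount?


Convert rate to decimal:
15% = 0.15
Multiply by sales:
$1800 x 0.15 = $270

$270


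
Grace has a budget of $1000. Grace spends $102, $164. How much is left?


Add up expenses:
$102 + $164 = $266
Subtract from budget:
$1000 - $266 = $734

$734


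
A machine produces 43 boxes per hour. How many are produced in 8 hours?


Production rate: 43 boxes per hour
Time: 8 hours
Total: 43 x 8 = 344 boxes

344 boxes


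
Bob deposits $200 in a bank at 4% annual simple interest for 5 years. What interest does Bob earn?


Use the formula I = P x R x T / 100
P x R x T = 200 x 4 x 5 = 4000
I = 4000 / 100 = $40

$40


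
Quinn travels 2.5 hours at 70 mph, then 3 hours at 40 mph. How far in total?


Leg 1 distance:
70 x 2.5 = 175 miles
Leg 2 distance:
40 x 3 = 120 miles
Total distance:
175 + 120 = 295 miles

295 miles


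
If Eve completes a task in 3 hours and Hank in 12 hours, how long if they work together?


Eve's rate: 1/3 of the job per hour
Hank's rate: 1/12 of the job per hour
Combined rate: 1/3 + 1/12 = 5/12 per hour
Time = 1 / (5/12) = 12/5 = 2.4 hours

2.4 hours


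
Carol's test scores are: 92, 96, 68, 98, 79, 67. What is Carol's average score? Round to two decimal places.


Add the scores:
92 + 96 + 68 + 98 + 79 + 67 = 500
Divide by the number of tests:
500 / 6 = 83.3333... ≈ 83.33

83.33


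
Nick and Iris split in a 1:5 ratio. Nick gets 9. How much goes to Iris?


Find the multiplier:
9 / 1 = 9
Apply to Iris's share:
5 x 9 = 45

45


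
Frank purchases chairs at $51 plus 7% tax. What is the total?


Calculate the tax:
7% of $51 = $3.57
Add tax to price:
$51 + $3.57 = $54.57

$54.57


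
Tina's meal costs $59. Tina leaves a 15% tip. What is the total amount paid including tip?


Calculate the tip:
15% of $59 = $8.85
Add tip to meal cost:
$59 + $8.85 = $67.85

$67.85


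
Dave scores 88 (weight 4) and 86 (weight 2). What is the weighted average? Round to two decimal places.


Weighted sum:
4 x 88 + 2 x 86 = 524
Total weight:
4 + 2 = 6
Weighted average:
524 / 6 = 87.3333... ≈ 87.33

87.33


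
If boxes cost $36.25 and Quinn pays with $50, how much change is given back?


Start with the amount paid:
$50
Subtract the price:
$50 - $36.25 = $13.75

$13.75


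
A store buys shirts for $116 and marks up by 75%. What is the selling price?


Calculate the markup amount:
75% of $116 = $87
Add to cost:
$116 + $87 = $203

$203


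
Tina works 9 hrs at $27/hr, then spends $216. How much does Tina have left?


Calculate earnings:
9 x $27 = $243
Subtract spending:
$243 - $216 = $27

$27


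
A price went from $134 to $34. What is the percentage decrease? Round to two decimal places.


Find the absolute change:
|34 - 134| = 100
Divide by original and multiply by 100:
100 / 134 x 100 = 74.6268...% ≈ 74.63%

74.63%


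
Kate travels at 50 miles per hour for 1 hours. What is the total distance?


Use the formula: distance = speed x time
Speed = 50 mph, Time = 1 hours
50 x 1 = 50 miles

50 miles


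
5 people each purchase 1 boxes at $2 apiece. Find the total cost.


Cost per person:
1 x $2 = $2
Group total:
5 x $2 = $10

$10


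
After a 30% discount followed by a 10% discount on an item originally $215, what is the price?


First discount:
30% of $215 = $64.50
Price after first discount:
$215 - $64.50 = $150.50
Second discount:
10% of $150.50 = $15.05
Final price:
$150.50 - $15.05 = $135.45

$135.45


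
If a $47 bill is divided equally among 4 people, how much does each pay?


Total bill: $47
Number of people: 4
Each pays: $47 / 4 = $11.75

$11.75


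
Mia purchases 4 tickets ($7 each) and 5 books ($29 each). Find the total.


Cost of tickets:
4 x $7 = $28
Cost of books:
5 x $29 = $145
Add both:
$28 + $145 = $173

$173


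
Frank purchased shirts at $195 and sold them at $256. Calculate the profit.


Selling price = $256
Cost price = $195
Profit = selling price - cost price:
Profit = $256 - $195 = $61

$61


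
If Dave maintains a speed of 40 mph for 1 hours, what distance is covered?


Use the formula: distance = speed x time
Speed = 40 mph, Time = 1 hours
40 x 1 = 40 miles

40 miles


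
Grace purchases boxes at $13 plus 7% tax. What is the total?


Calculate the tax:
7% of $13 = $0.91
Add tax to price:
$13 + $0.91 = $13.91

$13.91


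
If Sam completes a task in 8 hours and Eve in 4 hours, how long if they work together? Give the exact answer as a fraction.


Sam's rate: 1/8 of the job per hour
Eve's rate: 1/4 of the job per hour
Combined rate: 1/8 + 1/4 = 3/8 per hour
Time = 1 / (3/8) = 8/3 hours (≈ 2.67 hours)

8/3 hours


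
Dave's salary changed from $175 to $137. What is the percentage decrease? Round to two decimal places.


Find the absolute change:
|137 - 175| = 38
Divide by original and multiply by 100:
38 / 175 x 100 = 21.7142...% ≈ 21.71%

21.71%


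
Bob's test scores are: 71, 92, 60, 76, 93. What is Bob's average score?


Add the scores:
71 + 92 + 60 + 76 + 93 = 392
Divide by the number of tests:
392 / 5 = 78.4

78.4


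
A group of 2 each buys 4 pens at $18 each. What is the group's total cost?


Cost per person:
4 x $18 = $72
Group total:
2 x $72 = $144

$144


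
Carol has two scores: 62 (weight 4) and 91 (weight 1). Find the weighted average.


Weighted sum:
4 x 62 + 1 x 91 = 339
Total weight:
4 + 1 = 5
Weighted average:
339 / 5 = 67.8

67.8


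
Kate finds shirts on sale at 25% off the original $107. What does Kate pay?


Calculate the discount amount:
25% of $107 = $26.75
Subtract from original:
$107 - $26.75 = $80.25

$80.25


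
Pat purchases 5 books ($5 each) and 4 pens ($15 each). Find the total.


Cost of books:
5 x $5 = $25
Cost of pens:
4 x $15 = $60
Add both:
$25 + $60 = $85

$85


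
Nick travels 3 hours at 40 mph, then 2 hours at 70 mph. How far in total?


Leg 1 distance:
40 x 3 = 120 miles
Leg 2 distance:
70 x 2 = 140 miles
Total distance:
120 + 140 = 260 miles

260 miles


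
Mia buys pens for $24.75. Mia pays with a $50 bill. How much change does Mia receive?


Start with the amount paid:
$50
Subtract the price:
$50 - $24.75 = $25.25

$25.25


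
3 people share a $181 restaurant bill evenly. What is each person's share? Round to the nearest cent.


Total bill: $181
Number of people: 3
Each pays: $181 / 3 = $60.3333... ≈ $60.33

$60.33


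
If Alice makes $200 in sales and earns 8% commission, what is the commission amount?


Convert rate to decimal:
8% = 0.08
Multiply by sales:
$200 x 0.08 = $16

$16


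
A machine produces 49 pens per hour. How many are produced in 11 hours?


Production rate: 49 pens per hour
Time: 11 hours
Total: 49 x 11 = 539 pens

539 pens


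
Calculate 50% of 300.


Convert percentage to decimal:
50% = 0.5
Multiply:
300 x 0.5 = 150

150


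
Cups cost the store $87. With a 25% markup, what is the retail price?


Calculate the markup amount:
25% of $87 = $21.75
Add to cost:
$87 + $21.75 = $108.75

$108.75


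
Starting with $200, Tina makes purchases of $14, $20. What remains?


Add up expenses:
$14 + $20 = $34
Subtract from budget:
$200 - $34 = $166

$166


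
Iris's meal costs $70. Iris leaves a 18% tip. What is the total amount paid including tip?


Calculate the tip:
18% of $70 = $12.60
Add tip to meal cost:
$70 + $12.60 = $82.60

$82.60


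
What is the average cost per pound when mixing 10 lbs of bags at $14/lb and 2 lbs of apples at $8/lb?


Cost of bags:
10 x $14 = $140
Cost of apples:
2 x $8 = $16
Total cost: $140 + $16 = $156
Total weight: 12 lbs
Average: $156 / 12 = $13/lb

$13/lb


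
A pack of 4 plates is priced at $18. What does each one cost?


Total cost: $18
Number of items: 4
Unit price: $18 / 4 = $4.50

$4.50


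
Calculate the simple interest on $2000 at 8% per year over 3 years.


Use the formula I = P x R x T / 100
P x R x T = 2000 x 8 x 3 = 48000
I = 48000 / 100 = $480

$480


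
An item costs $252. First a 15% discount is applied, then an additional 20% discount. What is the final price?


First discount:
15% of $252 = $37.80
Price after first discount:
$252 - $37.80 = $214.20
Second discount:
20% of $214.20 = $42.84
Final price:
$214.20 - $42.84 = $171.36

$171.36


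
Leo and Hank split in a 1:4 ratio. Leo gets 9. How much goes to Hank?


Find the multiplier:
9 / 1 = 9
Apply to Hank's share:
4 x 9 = 36

36


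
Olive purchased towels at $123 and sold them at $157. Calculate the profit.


Selling price = $157
Cost price = $123
Profit = selling price - cost price:
Profit = $157 - $123 = $34

$34


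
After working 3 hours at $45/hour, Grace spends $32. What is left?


Calculate earnings:
3 x $45 = $135
Subtract spending:
$135 - $32 = $103

$103


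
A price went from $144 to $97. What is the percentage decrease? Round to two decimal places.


Find the absolute change:
|97 - 144| = 47
Divide by original and multiply by 100:
47 / 144 x 100 = 32.6388...% ≈ 32.64%

32.64%


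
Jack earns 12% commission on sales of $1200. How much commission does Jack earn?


Convert rate to decimal:
12% = 0.12
Multiply by sales:
$1200 x 0.12 = $144

$144


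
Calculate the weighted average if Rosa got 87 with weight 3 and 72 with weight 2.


Weighted sum:
3 x 87 + 2 x 72 = 405
Total weight:
3 + 2 = 5
Weighted average:
405 / 5 = 81

81


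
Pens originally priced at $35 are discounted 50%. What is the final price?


Calculate the discount amount:
50% of $35 = $17.50
Subtract from original:
$35 - $17.50 = $17.50

$17.50


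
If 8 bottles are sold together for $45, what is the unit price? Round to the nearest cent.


Total cost: $45
Number of items: 8
Unit price: $45 / 8 = $5.625 ≈ $5.63

$5.63


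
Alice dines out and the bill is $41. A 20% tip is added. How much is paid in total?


Calculate the tip:
20% of $41 = $8.20
Add tip to meal cost:
$41 + $8.20 = $49.20

$49.20


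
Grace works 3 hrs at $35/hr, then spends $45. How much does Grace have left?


Calculate earnings:
3 x $35 = $105
Subtract spending:
$105 - $45 = $60

$60


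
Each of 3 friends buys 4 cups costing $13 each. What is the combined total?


Cost per person:
4 x $13 = $52
Group total:
3 x $52 = $156

$156


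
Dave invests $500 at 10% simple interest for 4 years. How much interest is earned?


Use the formula I = P x R x T / 100
P x R x T = 500 x 10 x 4 = 20000
I = 20000 / 100 = $200

$200


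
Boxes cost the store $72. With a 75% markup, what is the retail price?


Calculate the markup amount:
75% of $72 = $54
Add to cost:
$72 + $54 = $126

$126


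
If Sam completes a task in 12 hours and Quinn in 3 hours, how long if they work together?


Sam's rate: 1/12 of the job per hour
Quinn's rate: 1/3 of the job per hour
Combined rate: 1/12 + 1/3 = 5/12 per hour
Time = 1 / (5/12) = 12/5 = 2.4 hours

2.4 hours


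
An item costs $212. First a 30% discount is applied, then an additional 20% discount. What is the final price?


First discount:
30% of $212 = $63.60
Price after first discount:
$212 - $63.60 = $148.40
Second discount:
20% of $148.40 = $29.68
Final price:
$148.40 - $29.68 = $118.72

$118.72


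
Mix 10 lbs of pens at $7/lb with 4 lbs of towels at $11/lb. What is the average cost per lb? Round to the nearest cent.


Cost of pens:
10 x $7 = $70
Cost of towels:
4 x $11 = $44
Total cost: $70 + $44 = $114
Total weight: 14 lbs
Average: $114 / 14 = $8.1428... ≈ $8.14/lb

$8.14/lb


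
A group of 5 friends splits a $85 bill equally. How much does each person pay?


Total bill: $85
Number of people: 5
Each pays: $85 / 5 = $17

$17


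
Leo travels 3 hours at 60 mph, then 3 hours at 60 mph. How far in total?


Leg 1 distance:
60 x 3 = 180 miles
Leg 2 distance:
60 x 3 = 180 miles
Total distance:
180 + 180 = 360 miles

360 miles


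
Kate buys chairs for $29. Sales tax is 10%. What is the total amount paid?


Calculate the tax:
10% of $29 = $2.90
Add tax to price:
$29 + $2.90 = $31.90

$31.90


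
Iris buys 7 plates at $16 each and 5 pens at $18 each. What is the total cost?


Cost of plates:
7 x $16 = $112
Cost of pens:
5 x $18 = $90
Add both:
$112 + $90 = $202

$202


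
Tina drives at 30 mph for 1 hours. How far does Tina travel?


Use the formula: distance = speed x time
Speed = 30 mph, Time = 1 hours
30 x 1 = 30 miles

30 miles


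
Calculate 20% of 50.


Convert percentage to decimal:
20% = 0.2
Multiply:
50 x 0.2 = 10

10


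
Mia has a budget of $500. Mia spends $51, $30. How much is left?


Add up expenses:
$51 + $30 = $81
Subtract from budget:
$500 - $81 = $419

$419


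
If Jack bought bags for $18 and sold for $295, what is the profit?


Selling price = $295
Cost price = $18
Profit = selling price - cost price:
Profit = $295 - $18 = $277

$277


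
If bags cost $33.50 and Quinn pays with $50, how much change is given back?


Start with the amount paid:
$50
Subtract the price:
$50 - $33.50 = $16.50

$16.50


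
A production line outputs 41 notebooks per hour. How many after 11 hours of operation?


Production rate: 41 notebooks per hour
Time: 11 hours
Total: 41 x 11 = 451 notebooks

451 notebooks


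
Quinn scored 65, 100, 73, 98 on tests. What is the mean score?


Add the scores:
65 + 100 + 73 + 98 = 336
Divide by the number of tests:
336 / 4 = 84

84


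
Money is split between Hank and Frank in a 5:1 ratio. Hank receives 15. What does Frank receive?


Find the multiplier:
15 / 5 = 3
Apply to Frank's share:
1 x 3 = 3

3


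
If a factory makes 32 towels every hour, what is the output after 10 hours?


Production rate: 32 towels per hour
Time: 10 hours
Total: 32 x 10 = 320 towels

320 towels


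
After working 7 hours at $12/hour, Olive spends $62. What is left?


Calculate earnings:
7 x $12 = $84
Subtract spending:
$84 - $62 = $22

$22


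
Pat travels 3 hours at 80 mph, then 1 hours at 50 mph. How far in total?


Leg 1 distance:
80 x 3 = 240 miles
Leg 2 distance:
50 x 1 = 50 miles
Total distance:
240 + 50 = 290 miles

290 miles


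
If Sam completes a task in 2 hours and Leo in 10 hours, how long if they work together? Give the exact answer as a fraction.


Sam's rate: 1/2 of the job per hour
Leo's rate: 1/10 of the job per hour
Combined rate: 1/2 + 1/10 = 3/5 per hour
Time = 1 / (3/5) = 5/3 hours (≈ 1.67 hours)

5/3 hours


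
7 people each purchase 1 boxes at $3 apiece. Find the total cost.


Cost per person:
1 x $3 = $3
Group total:
7 x $3 = $21

$21


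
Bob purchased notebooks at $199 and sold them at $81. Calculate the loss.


Selling price = $81
Cost price = $199
Loss = cost price - selling price:
Loss = $199 - $81 = $118

$118


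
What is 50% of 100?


Convert percentage to decimal:
50% = 0.5
Multiply:
100 x 0.5 = 50

50


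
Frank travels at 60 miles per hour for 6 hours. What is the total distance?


Use the formula: distance = speed x time
Speed = 60 mph, Time = 6 hours
60 x 6 = 360 miles

360 miles


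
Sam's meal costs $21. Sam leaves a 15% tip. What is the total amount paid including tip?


Calculate the tip:
15% of $21 = $3.15
Add tip to meal cost:
$21 + $3.15 = $24.15

$24.15


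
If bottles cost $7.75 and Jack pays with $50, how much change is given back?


Start with the amount paid:
$50
Subtract the price:
$50 - $7.75 = $42.25

$42.25


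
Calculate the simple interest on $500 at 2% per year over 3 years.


Use the formula I = P x R x T / 100
P x R x T = 500 x 2 x 3 = 3000
I = 3000 / 100 = $30

$30


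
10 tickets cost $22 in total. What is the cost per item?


Total cost: $22
Number of items: 10
Unit price: $22 / 10 = $2.20

$2.20


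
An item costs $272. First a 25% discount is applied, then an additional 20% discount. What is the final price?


First discount:
25% of $272 = $68
Price after first discount:
$272 - $68 = $204
Second discount:
20% of $204 = $40.80
Final price:
$204 - $40.80 = $163.20

$163.20


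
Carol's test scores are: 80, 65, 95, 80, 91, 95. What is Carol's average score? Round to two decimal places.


Add the scores:
80 + 65 + 95 + 80 + 91 + 95 = 506
Divide by the number of tests:
506 / 6 = 84.3333... ≈ 84.33

84.33


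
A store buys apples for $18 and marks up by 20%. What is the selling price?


Calculate the markup amount:
20% of $18 = $3.60
Add to cost:
$18 + $3.60 = $21.60

$21.60


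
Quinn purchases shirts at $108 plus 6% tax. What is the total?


Calculate the tax:
6% of $108 = $6.48
Add tax to price:
$108 + $6.48 = $114.48

$114.48


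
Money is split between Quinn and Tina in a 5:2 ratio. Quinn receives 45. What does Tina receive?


Find the multiplier:
45 / 5 = 9
Apply to Tina's share:
2 x 9 = 18

18


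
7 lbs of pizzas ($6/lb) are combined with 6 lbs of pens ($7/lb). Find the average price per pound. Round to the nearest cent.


Cost of pizzas:
7 x $6 = $42
Cost of pens:
6 x $7 = $42
Total cost: $42 + $42 = $84
Total weight: 13 lbs
Average: $84 / 13 = $6.4615... ≈ $6.46/lb

$6.46/lb


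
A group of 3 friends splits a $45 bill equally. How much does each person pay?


Total bill: $45
Number of people: 3
Each pays: $45 / 3 = $15

$15


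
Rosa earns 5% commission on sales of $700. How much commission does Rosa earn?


Convert rate to decimal:
5% = 0.05
Multiply by sales:
$700 x 0.05 = $35

$35


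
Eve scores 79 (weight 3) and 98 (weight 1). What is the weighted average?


Weighted sum:
3 x 79 + 1 x 98 = 335
Total weight:
3 + 1 = 4
Weighted average:
335 / 4 = 83.75

83.75


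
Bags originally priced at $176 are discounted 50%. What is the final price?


Calculate the discount amount:
50% of $176 = $88
Subtract from original:
$176 - $88 = $88

$88


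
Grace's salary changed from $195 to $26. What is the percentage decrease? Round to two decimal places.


Find the absolute change:
|26 - 195| = 169
Divide by original and multiply by 100:
169 / 195 x 100 = 86.6666...% ≈ 86.67%

86.67%


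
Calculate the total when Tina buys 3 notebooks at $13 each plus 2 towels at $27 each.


Cost of notebooks:
3 x $13 = $39
Cost of towels:
2 x $27 = $54
Add both:
$39 + $54 = $93

$93


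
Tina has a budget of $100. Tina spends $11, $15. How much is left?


Add up expenses:
$11 + $15 = $26
Subtract from budget:
$100 - $26 = $74

$74


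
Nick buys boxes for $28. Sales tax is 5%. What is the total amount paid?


Calculate the tax:
5% of $28 = $1.40
Add tax to price:
$28 + $1.40 = $29.40

$29.40


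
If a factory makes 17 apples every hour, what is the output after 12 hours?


Production rate: 17 apples per hour
Time: 12 hours
Total: 17 x 12 = 204 apples

204 apples


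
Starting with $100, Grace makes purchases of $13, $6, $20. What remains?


Add up expenses:
$13 + $6 + $20 = $39
Subtract from budget:
$100 - $39 = $61

$61


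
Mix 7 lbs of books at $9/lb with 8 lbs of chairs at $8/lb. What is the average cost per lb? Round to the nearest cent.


Cost of books:
7 x $9 = $63
Cost of chairs:
8 x $8 = $64
Total cost: $63 + $64 = $127
Total weight: 15 lbs
Average: $127 / 15 = $8.4666... ≈ $8.47/lb

$8.47/lb


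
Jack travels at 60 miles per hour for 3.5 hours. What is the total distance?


Use the formula: distance = speed x time
Speed = 60 mph, Time = 3.5 hours
60 x 3.5 = 210 miles

210 miles


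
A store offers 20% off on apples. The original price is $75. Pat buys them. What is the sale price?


Calculate the discount amount:
20% of $75 = $15
Subtract from original:
$75 - $15 = $60

$60


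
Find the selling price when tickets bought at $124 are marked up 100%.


Calculate the markup amount:
100% of $124 = $124
Add to cost:
$124 + $124 = $248

$248


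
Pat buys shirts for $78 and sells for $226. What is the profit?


Selling price = $226
Cost price = $78
Profit = selling price - cost price:
Profit = $226 - $78 = $148

$148


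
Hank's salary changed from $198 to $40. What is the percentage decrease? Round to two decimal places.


Find the absolute change:
|40 - 198| = 158
Divide by original and multiply by 100:
158 / 198 x 100 = 79.7979...% ≈ 79.8%

79.8%


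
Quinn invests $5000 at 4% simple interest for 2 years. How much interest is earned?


Use the formula I = P x R x T / 100
P x R x T = 5000 x 4 x 2 = 40000
I = 40000 / 100 = $400

$400


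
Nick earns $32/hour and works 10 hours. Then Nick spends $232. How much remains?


Calculate earnings:
10 x $32 = $320
Subtract spending:
$320 - $232 = $88

$88


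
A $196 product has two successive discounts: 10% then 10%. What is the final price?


First discount:
10% of $196 = $19.60
Price after first discount:
$196 - $19.60 = $176.40
Second discount:
10% of $176.40 = $17.64
Final price:
$176.40 - $17.64 = $158.76

$158.76


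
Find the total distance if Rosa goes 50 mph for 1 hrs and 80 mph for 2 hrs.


Leg 1 distance:
50 x 1 = 50 miles
Leg 2 distance:
80 x 2 = 160 miles
Total distance:
50 + 160 = 210 miles

210 miles


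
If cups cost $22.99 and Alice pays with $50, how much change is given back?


Start with the amount paid:
$50
Subtract the price:
$50 - $22.99 = $27.01

$27.01


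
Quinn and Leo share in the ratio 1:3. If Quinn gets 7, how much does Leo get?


Find the multiplier:
7 / 1 = 7
Apply to Leo's share:
3 x 7 = 21

21


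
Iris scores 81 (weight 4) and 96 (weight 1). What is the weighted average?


Weighted sum:
4 x 81 + 1 x 96 = 420
Total weight:
4 + 1 = 5
Weighted average:
420 / 5 = 84

84


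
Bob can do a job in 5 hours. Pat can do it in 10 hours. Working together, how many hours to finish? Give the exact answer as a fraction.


Bob's rate: 1/5 of the job per hour
Pat's rate: 1/10 of the job per hour
Combined rate: 1/5 + 1/10 = 3/10 per hour
Time = 1 / (3/10) = 10/3 hours (≈ 3.33 hours)

10/3 hours


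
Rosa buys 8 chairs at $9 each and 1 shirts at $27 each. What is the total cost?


Cost of chairs:
8 x $9 = $72
Cost of shirts:
1 x $27 = $27
Add both:
$72 + $27 = $99

$99


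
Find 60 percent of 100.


Convert percentage to decimal:
60% = 0.6
Multiply:
100 x 0.6 = 60

60


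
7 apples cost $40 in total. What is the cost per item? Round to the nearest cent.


Total cost: $40
Number of items: 7
Unit price: $40 / 7 = $5.7142... ≈ $5.71

$5.71


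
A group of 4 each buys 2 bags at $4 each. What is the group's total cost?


Cost per person:
2 x $4 = $8
Group total:
4 x $8 = $32

$32


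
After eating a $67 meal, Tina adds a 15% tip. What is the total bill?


Calculate the tip:
15% of $67 = $10.05
Add tip to meal cost:
$67 + $10.05 = $77.05

$77.05


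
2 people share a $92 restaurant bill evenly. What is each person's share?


Total bill: $92
Number of people: 2
Each pays: $92 / 2 = $46

$46


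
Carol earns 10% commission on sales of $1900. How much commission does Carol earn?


Convert rate to decimal:
10% = 0.1
Multiply by sales:
$1900 x 0.1 = $190

$190


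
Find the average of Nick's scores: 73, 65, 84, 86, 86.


Add the scores:
73 + 65 + 84 + 86 + 86 = 394
Divide by the number of tests:
394 / 5 = 78.8

78.8


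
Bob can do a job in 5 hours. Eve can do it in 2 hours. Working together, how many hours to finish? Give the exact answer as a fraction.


Bob's rate: 1/5 of the job per hour
Eve's rate: 1/2 of the job per hour
Combined rate: 1/5 + 1/2 = 7/10 per hour
Time = 1 / (7/10) = 10/7 hours (≈ 1.43 hours)

10/7 hours


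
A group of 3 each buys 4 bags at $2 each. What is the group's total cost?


Cost per person:
4 x $2 = $8
Group total:
3 x $8 = $24

$24


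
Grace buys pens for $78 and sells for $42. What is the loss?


Selling price = $42
Cost price = $78
Loss = cost price - selling price:
Loss = $78 - $42 = $36

$36


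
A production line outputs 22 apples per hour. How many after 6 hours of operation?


Production rate: 22 apples per hour
Time: 6 hours
Total: 22 x 6 = 132 apples

132 apples


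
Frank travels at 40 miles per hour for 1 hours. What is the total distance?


Use the formula: distance = speed x time
Speed = 40 mph, Time = 1 hours
40 x 1 = 40 miles

40 miles


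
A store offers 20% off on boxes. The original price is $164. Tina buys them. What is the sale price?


Calculate the discount amount:
20% of $164 = $32.80
Subtract from original:
$164 - $32.80 = $131.20

$131.20


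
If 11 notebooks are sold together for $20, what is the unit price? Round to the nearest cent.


Total cost: $20
Number of items: 11
Unit price: $20 / 11 = $1.8181... ≈ $1.82

$1.82


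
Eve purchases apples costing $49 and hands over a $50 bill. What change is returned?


Start with the amount paid:
$50
Subtract the price:
$50 - $49 = $1

$1


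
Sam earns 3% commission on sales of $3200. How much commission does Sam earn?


Convert rate to decimal:
3% = 0.03
Multiply by sales:
$3200 x 0.03 = $96

$96


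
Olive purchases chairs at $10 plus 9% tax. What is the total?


Calculate the tax:
9% of $10 = $0.90
Add tax to price:
$10 + $0.90 = $10.90

$10.90


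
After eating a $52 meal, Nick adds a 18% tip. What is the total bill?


Calculate the tip:
18% of $52 = $9.36
Add tip to meal cost:
$52 + $9.36 = $61.36

$61.36


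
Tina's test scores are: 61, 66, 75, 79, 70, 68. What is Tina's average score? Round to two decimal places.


Add the scores:
61 + 66 + 75 + 79 + 70 + 68 = 419
Divide by the number of tests:
419 / 6 = 69.8333... ≈ 69.83

69.83
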